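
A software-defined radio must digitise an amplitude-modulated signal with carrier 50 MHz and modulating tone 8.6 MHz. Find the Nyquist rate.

117.2 MHz

AM sidebands sit at fc ± fm = 41.4 MHz and 58.6 MHz.
Highest-frequency component: 58.6 MHz.
Nyquist rate = 2 × 58.6 MHz = 117.2 MHz.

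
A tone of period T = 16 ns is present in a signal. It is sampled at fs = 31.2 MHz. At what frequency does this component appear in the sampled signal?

T = 16 ns → f = 1/T = 62.5 MHz.
62.5 MHz mod fs = 0.1 MHz.
0.1 MHz ≤ fs/2 = 15.6 MHz, appears at 0.1 MHz.

0.1 MHz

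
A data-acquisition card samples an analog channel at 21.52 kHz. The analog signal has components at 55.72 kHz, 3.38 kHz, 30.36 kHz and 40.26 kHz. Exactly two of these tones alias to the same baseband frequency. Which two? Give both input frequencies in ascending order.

30.36 kHz, 55.72 kHz

fs/2 = 10.76 kHz.
55.72 kHz mod fs = 12.68 kHz.
12.68 kHz > fs/2 = 10.76 kHz, folds to fs − 12.68 kHz = 8.84 kHz.
3.38 kHz ≤ fs/2 = 10.76 kHz, passes unchanged.
30.36 kHz mod fs = 8.84 kHz.
8.84 kHz ≤ fs/2 = 10.76 kHz, appears at 8.84 kHz.
40.26 kHz mod fs = 18.74 kHz.
18.74 kHz > fs/2 = 10.76 kHz, folds to fs − 18.74 kHz = 2.78 kHz.
30.36 kHz and 55.72 kHz both map to 8.84 kHz.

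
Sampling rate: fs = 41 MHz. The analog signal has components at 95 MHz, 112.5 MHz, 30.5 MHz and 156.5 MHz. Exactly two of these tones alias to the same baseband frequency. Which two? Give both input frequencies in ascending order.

30.5 MHz, 112.5 MHz

fs/2 = 20.5 MHz.
95 MHz mod fs = 13 MHz.
13 MHz ≤ fs/2 = 20.5 MHz, appears at 13 MHz.
112.5 MHz mod fs = 30.5 MHz.
30.5 MHz > fs/2 = 20.5 MHz, folds to fs − 30.5 MHz = 10.5 MHz.
30.5 MHz > fs/2 = 20.5 MHz, folds to fs − 30.5 MHz = 10.5 MHz.
156.5 MHz mod fs = 33.5 MHz.
33.5 MHz > fs/2 = 20.5 MHz, folds to fs − 33.5 MHz = 7.5 MHz.
30.5 MHz and 112.5 MHz both map to 10.5 MHz.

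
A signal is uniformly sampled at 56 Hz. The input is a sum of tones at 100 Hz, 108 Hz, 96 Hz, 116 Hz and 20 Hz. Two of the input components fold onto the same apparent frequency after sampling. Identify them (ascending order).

108 Hz, 116 Hz

fs/2 = 28 Hz.
100 Hz mod fs = 44 Hz.
44 Hz > fs/2 = 28 Hz, folds to fs − 44 Hz = 12 Hz.
108 Hz mod fs = 52 Hz.
52 Hz > fs/2 = 28 Hz, folds to fs − 52 Hz = 4 Hz.
96 Hz mod fs = 40 Hz.
40 Hz > fs/2 = 28 Hz, folds to fs − 40 Hz = 16 Hz.
116 Hz mod fs = 4 Hz.
4 Hz ≤ fs/2 = 28 Hz, appears at 4 Hz.
20 Hz ≤ fs/2 = 28 Hz, passes unchanged.
108 Hz and 116 Hz both map to 4 Hz.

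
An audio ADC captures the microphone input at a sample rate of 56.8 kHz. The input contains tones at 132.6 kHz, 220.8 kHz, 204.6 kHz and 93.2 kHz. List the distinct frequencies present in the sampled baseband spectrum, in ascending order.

6.4 kHz, 19 kHz, 20.4 kHz, 22.6 kHz

fs/2 = 28.4 kHz.
132.6 kHz mod fs = 19 kHz.
19 kHz ≤ fs/2 = 28.4 kHz, appears at 19 kHz.
220.8 kHz mod fs = 50.4 kHz.
50.4 kHz > fs/2 = 28.4 kHz, folds to fs − 50.4 kHz = 6.4 kHz.
204.6 kHz mod fs = 34.2 kHz.
34.2 kHz > fs/2 = 28.4 kHz, folds to fs − 34.2 kHz = 22.6 kHz.
93.2 kHz mod fs = 36.4 kHz.
36.4 kHz > fs/2 = 28.4 kHz, folds to fs − 36.4 kHz = 20.4 kHz.
Distinct values: {6.4 kHz, 19 kHz, 20.4 kHz, 22.6 kHz}.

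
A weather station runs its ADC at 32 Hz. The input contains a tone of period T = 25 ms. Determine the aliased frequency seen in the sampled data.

T = 25 ms → f = 1/T = 40 Hz.
40 Hz mod fs = 8 Hz.
8 Hz ≤ fs/2 = 16 Hz, appears at 8 Hz.

8 Hz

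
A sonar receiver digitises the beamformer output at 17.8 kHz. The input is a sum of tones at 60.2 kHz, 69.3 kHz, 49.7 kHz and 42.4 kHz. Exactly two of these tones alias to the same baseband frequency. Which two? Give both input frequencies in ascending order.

42.4 kHz, 60.2 kHz

fs/2 = 8.9 kHz.
60.2 kHz mod fs = 6.8 kHz.
6.8 kHz ≤ fs/2 = 8.9 kHz, appears at 6.8 kHz.
69.3 kHz mod fs = 15.9 kHz.
15.9 kHz > fs/2 = 8.9 kHz, folds to fs − 15.9 kHz = 1.9 kHz.
49.7 kHz mod fs = 14.1 kHz.
14.1 kHz > fs/2 = 8.9 kHz, folds to fs − 14.1 kHz = 3.7 kHz.
42.4 kHz mod fs = 6.8 kHz.
6.8 kHz ≤ fs/2 = 8.9 kHz, appears at 6.8 kHz.
42.4 kHz and 60.2 kHz both map to 6.8 kHz.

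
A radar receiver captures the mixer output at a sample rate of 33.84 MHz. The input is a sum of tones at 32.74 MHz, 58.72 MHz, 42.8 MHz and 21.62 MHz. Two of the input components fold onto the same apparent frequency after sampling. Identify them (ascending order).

42.8 MHz, 58.72 MHz

fs/2 = 16.92 MHz.
32.74 MHz > fs/2 = 16.92 MHz, folds to fs − 32.74 MHz = 1.1 MHz.
58.72 MHz mod fs = 24.88 MHz.
24.88 MHz > fs/2 = 16.92 MHz, folds to fs − 24.88 MHz = 8.96 MHz.
42.8 MHz mod fs = 8.96 MHz.
8.96 MHz ≤ fs/2 = 16.92 MHz, appears at 8.96 MHz.
21.62 MHz > fs/2 = 16.92 MHz, folds to fs − 21.62 MHz = 12.22 MHz.
42.8 MHz and 58.72 MHz both map to 8.96 MHz.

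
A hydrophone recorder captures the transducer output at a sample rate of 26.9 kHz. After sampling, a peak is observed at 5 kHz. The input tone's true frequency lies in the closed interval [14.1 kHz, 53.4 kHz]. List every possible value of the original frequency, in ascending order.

21.9 kHz, 31.9 kHz, 48.8 kHz

Frequencies that alias to 5 kHz are k·fs ± 5 kHz for integer k ≥ 0.
k=0: 5 kHz.
k=1: 21.9 kHz, 31.9 kHz.
k=2: 48.8 kHz, 58.8 kHz.
k=3: 75.7 kHz, 85.7 kHz.
Within [14.1 kHz, 53.4 kHz]: 21.9 kHz, 31.9 kHz, 48.8 kHz.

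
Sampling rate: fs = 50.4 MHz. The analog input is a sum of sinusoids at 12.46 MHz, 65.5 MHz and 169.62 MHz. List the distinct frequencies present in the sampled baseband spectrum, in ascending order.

12.46 MHz, 15.1 MHz, 18.42 MHz

fs/2 = 25.2 MHz.
12.46 MHz ≤ fs/2 = 25.2 MHz, passes unchanged.
65.5 MHz mod fs = 15.1 MHz.
15.1 MHz ≤ fs/2 = 25.2 MHz, appears at 15.1 MHz.
169.62 MHz mod fs = 18.42 MHz.
18.42 MHz ≤ fs/2 = 25.2 MHz, appears at 18.42 MHz.
Distinct values: {12.46 MHz, 15.1 MHz, 18.42 MHz}.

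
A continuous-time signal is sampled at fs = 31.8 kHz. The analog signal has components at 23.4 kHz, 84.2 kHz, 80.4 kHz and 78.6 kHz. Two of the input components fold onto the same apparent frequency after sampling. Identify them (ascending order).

78.6 kHz, 80.4 kHz

fs/2 = 15.9 kHz.
23.4 kHz > fs/2 = 15.9 kHz, folds to fs − 23.4 kHz = 8.4 kHz.
84.2 kHz mod fs = 20.6 kHz.
20.6 kHz > fs/2 = 15.9 kHz, folds to fs − 20.6 kHz = 11.2 kHz.
80.4 kHz mod fs = 16.8 kHz.
16.8 kHz > fs/2 = 15.9 kHz, folds to fs − 16.8 kHz = 15 kHz.
78.6 kHz mod fs = 15 kHz.
15 kHz ≤ fs/2 = 15.9 kHz, appears at 15 kHz.
78.6 kHz and 80.4 kHz both map to 15 kHz.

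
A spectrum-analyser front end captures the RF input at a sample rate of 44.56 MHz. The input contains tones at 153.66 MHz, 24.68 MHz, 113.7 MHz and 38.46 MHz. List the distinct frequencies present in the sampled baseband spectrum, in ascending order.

6.1 MHz, 19.88 MHz, 19.98 MHz

fs/2 = 22.28 MHz.
153.66 MHz mod fs = 19.98 MHz.
19.98 MHz ≤ fs/2 = 22.28 MHz, appears at 19.98 MHz.
24.68 MHz > fs/2 = 22.28 MHz, folds to fs − 24.68 MHz = 19.88 MHz.
113.7 MHz mod fs = 24.58 MHz.
24.58 MHz > fs/2 = 22.28 MHz, folds to fs − 24.58 MHz = 19.98 MHz.
38.46 MHz > fs/2 = 22.28 MHz, folds to fs − 38.46 MHz = 6.1 MHz.
Distinct values: {6.1 MHz, 19.88 MHz, 19.98 MHz}.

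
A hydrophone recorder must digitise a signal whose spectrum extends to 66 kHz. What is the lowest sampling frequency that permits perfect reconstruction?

Nyquist rate = 2 × 66 kHz = 132 kHz.

132 kHz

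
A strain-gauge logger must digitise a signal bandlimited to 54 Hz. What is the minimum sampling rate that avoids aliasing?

108 Hz

Nyquist rate = 2 × 54 Hz = 108 Hz.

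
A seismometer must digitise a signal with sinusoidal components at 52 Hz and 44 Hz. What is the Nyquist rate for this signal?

Highest-frequency component: 52 Hz.
Nyquist rate = 2 × 52 Hz = 104 Hz.

104 Hz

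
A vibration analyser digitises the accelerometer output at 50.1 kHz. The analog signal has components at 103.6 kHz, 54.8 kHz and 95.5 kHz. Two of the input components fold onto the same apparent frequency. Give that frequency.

4.7 kHz

fs/2 = 25.05 kHz.
103.6 kHz mod fs = 3.4 kHz.
3.4 kHz ≤ fs/2 = 25.05 kHz, appears at 3.4 kHz.
54.8 kHz mod fs = 4.7 kHz.
4.7 kHz ≤ fs/2 = 25.05 kHz, appears at 4.7 kHz.
95.5 kHz mod fs = 45.4 kHz.
45.4 kHz > fs/2 = 25.05 kHz, folds to fs − 45.4 kHz = 4.7 kHz.
54.8 kHz and 95.5 kHz both map to 4.7 kHz.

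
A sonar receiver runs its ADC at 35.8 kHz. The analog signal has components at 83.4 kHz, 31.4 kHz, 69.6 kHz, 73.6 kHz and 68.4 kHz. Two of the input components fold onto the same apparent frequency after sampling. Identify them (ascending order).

69.6 kHz, 73.6 kHz

fs/2 = 17.9 kHz.
83.4 kHz mod fs = 11.8 kHz.
11.8 kHz ≤ fs/2 = 17.9 kHz, appears at 11.8 kHz.
31.4 kHz > fs/2 = 17.9 kHz, folds to fs − 31.4 kHz = 4.4 kHz.
69.6 kHz mod fs = 33.8 kHz.
33.8 kHz > fs/2 = 17.9 kHz, folds to fs − 33.8 kHz = 2 kHz.
73.6 kHz mod fs = 2 kHz.
2 kHz ≤ fs/2 = 17.9 kHz, appears at 2 kHz.
68.4 kHz mod fs = 32.6 kHz.
32.6 kHz > fs/2 = 17.9 kHz, folds to fs − 32.6 kHz = 3.2 kHz.
69.6 kHz and 73.6 kHz both map to 2 kHz.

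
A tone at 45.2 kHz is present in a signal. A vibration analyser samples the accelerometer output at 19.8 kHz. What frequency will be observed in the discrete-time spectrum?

45.2 kHz mod fs = 5.6 kHz.
5.6 kHz ≤ fs/2 = 9.9 kHz, appears at 5.6 kHz.

5.6 kHz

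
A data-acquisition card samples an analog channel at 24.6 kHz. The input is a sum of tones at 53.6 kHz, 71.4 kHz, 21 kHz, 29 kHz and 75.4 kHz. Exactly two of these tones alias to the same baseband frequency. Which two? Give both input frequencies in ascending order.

29 kHz, 53.6 kHz

fs/2 = 12.3 kHz.
53.6 kHz mod fs = 4.4 kHz.
4.4 kHz ≤ fs/2 = 12.3 kHz, appears at 4.4 kHz.
71.4 kHz mod fs = 22.2 kHz.
22.2 kHz > fs/2 = 12.3 kHz, folds to fs − 22.2 kHz = 2.4 kHz.
21 kHz > fs/2 = 12.3 kHz, folds to fs − 21 kHz = 3.6 kHz.
29 kHz mod fs = 4.4 kHz.
4.4 kHz ≤ fs/2 = 12.3 kHz, appears at 4.4 kHz.
75.4 kHz mod fs = 1.6 kHz.
1.6 kHz ≤ fs/2 = 12.3 kHz, appears at 1.6 kHz.
29 kHz and 53.6 kHz both map to 4.4 kHz.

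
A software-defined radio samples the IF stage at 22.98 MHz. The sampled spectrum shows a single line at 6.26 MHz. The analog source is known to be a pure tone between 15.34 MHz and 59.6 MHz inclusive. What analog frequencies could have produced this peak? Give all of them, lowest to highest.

16.72 MHz, 29.24 MHz, 39.7 MHz, 52.22 MHz

Frequencies that alias to 6.26 MHz are k·fs ± 6.26 MHz for integer k ≥ 0.
k=0: 6.26 MHz.
k=1: 16.72 MHz, 29.24 MHz.
k=2: 39.7 MHz, 52.22 MHz.
k=3: 62.68 MHz, 75.2 MHz.
Within [15.34 MHz, 59.6 MHz]: 16.72 MHz, 29.24 MHz, 39.7 MHz, 52.22 MHz.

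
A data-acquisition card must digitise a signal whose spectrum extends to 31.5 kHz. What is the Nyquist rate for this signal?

63 kHz

Nyquist rate = 2 × 31.5 kHz = 63 kHz.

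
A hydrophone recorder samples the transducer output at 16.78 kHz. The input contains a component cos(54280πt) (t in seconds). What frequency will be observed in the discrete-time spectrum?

6.42 kHz

ω = 54280π rad/s → f = ω/(2π) = 27140 Hz = 27.14 kHz.
27.14 kHz mod fs = 10.36 kHz.
10.36 kHz > fs/2 = 8.39 kHz, folds to fs − 10.36 kHz = 6.42 kHz.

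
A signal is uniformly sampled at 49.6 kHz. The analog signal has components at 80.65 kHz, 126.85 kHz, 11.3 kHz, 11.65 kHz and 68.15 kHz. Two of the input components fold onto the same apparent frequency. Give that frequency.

fs/2 = 24.8 kHz.
80.65 kHz mod fs = 31.05 kHz.
31.05 kHz > fs/2 = 24.8 kHz, folds to fs − 31.05 kHz = 18.55 kHz.
126.85 kHz mod fs = 27.65 kHz.
27.65 kHz > fs/2 = 24.8 kHz, folds to fs − 27.65 kHz = 21.95 kHz.
11.3 kHz ≤ fs/2 = 24.8 kHz, passes unchanged.
11.65 kHz ≤ fs/2 = 24.8 kHz, passes unchanged.
68.15 kHz mod fs = 18.55 kHz.
18.55 kHz ≤ fs/2 = 24.8 kHz, appears at 18.55 kHz.
68.15 kHz and 80.65 kHz both map to 18.55 kHz.

18.55 kHz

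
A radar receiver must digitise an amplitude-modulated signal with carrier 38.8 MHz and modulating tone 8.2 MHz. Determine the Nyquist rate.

AM sidebands sit at fc ± fm = 30.6 MHz and 47 MHz.
Highest-frequency component: 47 MHz.
Nyquist rate = 2 × 47 MHz = 94 MHz.

94 MHz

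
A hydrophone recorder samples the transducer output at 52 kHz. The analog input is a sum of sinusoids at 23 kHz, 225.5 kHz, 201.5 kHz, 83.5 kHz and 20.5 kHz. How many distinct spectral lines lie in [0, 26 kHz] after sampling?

fs/2 = 26 kHz.
23 kHz ≤ fs/2 = 26 kHz, passes unchanged.
225.5 kHz mod fs = 17.5 kHz.
17.5 kHz ≤ fs/2 = 26 kHz, appears at 17.5 kHz.
201.5 kHz mod fs = 45.5 kHz.
45.5 kHz > fs/2 = 26 kHz, folds to fs − 45.5 kHz = 6.5 kHz.
83.5 kHz mod fs = 31.5 kHz.
31.5 kHz > fs/2 = 26 kHz, folds to fs − 31.5 kHz = 20.5 kHz.
20.5 kHz ≤ fs/2 = 26 kHz, passes unchanged.
Distinct values: {6.5 kHz, 17.5 kHz, 20.5 kHz, 23 kHz} → 4.

4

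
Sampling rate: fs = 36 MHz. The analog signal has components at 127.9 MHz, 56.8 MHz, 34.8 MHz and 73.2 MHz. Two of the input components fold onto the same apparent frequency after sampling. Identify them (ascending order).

34.8 MHz, 73.2 MHz

fs/2 = 18 MHz.
127.9 MHz mod fs = 19.9 MHz.
19.9 MHz > fs/2 = 18 MHz, folds to fs − 19.9 MHz = 16.1 MHz.
56.8 MHz mod fs = 20.8 MHz.
20.8 MHz > fs/2 = 18 MHz, folds to fs − 20.8 MHz = 15.2 MHz.
34.8 MHz > fs/2 = 18 MHz, folds to fs − 34.8 MHz = 1.2 MHz.
73.2 MHz mod fs = 1.2 MHz.
1.2 MHz ≤ fs/2 = 18 MHz, appears at 1.2 MHz.
34.8 MHz and 73.2 MHz both map to 1.2 MHz.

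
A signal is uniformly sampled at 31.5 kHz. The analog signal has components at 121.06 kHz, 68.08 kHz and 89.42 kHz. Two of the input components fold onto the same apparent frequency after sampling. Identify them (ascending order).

fs/2 = 15.75 kHz.
121.06 kHz mod fs = 26.56 kHz.
26.56 kHz > fs/2 = 15.75 kHz, folds to fs − 26.56 kHz = 4.94 kHz.
68.08 kHz mod fs = 5.08 kHz.
5.08 kHz ≤ fs/2 = 15.75 kHz, appears at 5.08 kHz.
89.42 kHz mod fs = 26.42 kHz.
26.42 kHz > fs/2 = 15.75 kHz, folds to fs − 26.42 kHz = 5.08 kHz.
68.08 kHz and 89.42 kHz both map to 5.08 kHz.

68.08 kHz, 89.42 kHz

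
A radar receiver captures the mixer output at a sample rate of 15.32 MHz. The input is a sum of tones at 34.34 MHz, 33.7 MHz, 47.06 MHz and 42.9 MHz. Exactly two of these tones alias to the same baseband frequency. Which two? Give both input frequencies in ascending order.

fs/2 = 7.66 MHz.
34.34 MHz mod fs = 3.7 MHz.
3.7 MHz ≤ fs/2 = 7.66 MHz, appears at 3.7 MHz.
33.7 MHz mod fs = 3.06 MHz.
3.06 MHz ≤ fs/2 = 7.66 MHz, appears at 3.06 MHz.
47.06 MHz mod fs = 1.1 MHz.
1.1 MHz ≤ fs/2 = 7.66 MHz, appears at 1.1 MHz.
42.9 MHz mod fs = 12.26 MHz.
12.26 MHz > fs/2 = 7.66 MHz, folds to fs − 12.26 MHz = 3.06 MHz.
33.7 MHz and 42.9 MHz both map to 3.06 MHz.

33.7 MHz, 42.9 MHz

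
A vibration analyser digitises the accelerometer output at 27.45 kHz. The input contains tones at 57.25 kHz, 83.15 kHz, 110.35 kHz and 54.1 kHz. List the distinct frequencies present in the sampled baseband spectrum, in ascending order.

0.55 kHz, 0.8 kHz, 2.35 kHz

fs/2 = 13.725 kHz.
57.25 kHz mod fs = 2.35 kHz.
2.35 kHz ≤ fs/2 = 13.725 kHz, appears at 2.35 kHz.
83.15 kHz mod fs = 0.8 kHz.
0.8 kHz ≤ fs/2 = 13.725 kHz, appears at 0.8 kHz.
110.35 kHz mod fs = 0.55 kHz.
0.55 kHz ≤ fs/2 = 13.725 kHz, appears at 0.55 kHz.
54.1 kHz mod fs = 26.65 kHz.
26.65 kHz > fs/2 = 13.725 kHz, folds to fs − 26.65 kHz = 0.8 kHz.
Distinct values: {0.55 kHz, 0.8 kHz, 2.35 kHz}.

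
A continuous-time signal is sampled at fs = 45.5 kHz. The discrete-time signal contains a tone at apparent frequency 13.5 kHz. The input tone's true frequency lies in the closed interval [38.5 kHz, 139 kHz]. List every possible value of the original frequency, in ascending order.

Frequencies that alias to 13.5 kHz are k·fs ± 13.5 kHz for integer k ≥ 0.
k=0: 13.5 kHz.
k=1: 32 kHz, 59 kHz.
k=2: 77.5 kHz, 104.5 kHz.
k=3: 123 kHz, 150 kHz.
k=4: 168.5 kHz, 195.5 kHz.
Within [38.5 kHz, 139 kHz]: 59 kHz, 77.5 kHz, 104.5 kHz, 123 kHz.

59 kHz, 77.5 kHz, 104.5 kHz, 123 kHz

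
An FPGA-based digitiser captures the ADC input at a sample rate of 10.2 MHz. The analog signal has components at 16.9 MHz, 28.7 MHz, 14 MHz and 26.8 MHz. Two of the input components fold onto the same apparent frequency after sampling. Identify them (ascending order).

14 MHz, 26.8 MHz

fs/2 = 5.1 MHz.
16.9 MHz mod fs = 6.7 MHz.
6.7 MHz > fs/2 = 5.1 MHz, folds to fs − 6.7 MHz = 3.5 MHz.
28.7 MHz mod fs = 8.3 MHz.
8.3 MHz > fs/2 = 5.1 MHz, folds to fs − 8.3 MHz = 1.9 MHz.
14 MHz mod fs = 3.8 MHz.
3.8 MHz ≤ fs/2 = 5.1 MHz, appears at 3.8 MHz.
26.8 MHz mod fs = 6.4 MHz.
6.4 MHz > fs/2 = 5.1 MHz, folds to fs − 6.4 MHz = 3.8 MHz.
14 MHz and 26.8 MHz both map to 3.8 MHz.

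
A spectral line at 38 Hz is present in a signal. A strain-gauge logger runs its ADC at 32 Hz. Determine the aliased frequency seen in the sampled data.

6 Hz

38 Hz mod fs = 6 Hz.
6 Hz ≤ fs/2 = 16 Hz, appears at 6 Hz.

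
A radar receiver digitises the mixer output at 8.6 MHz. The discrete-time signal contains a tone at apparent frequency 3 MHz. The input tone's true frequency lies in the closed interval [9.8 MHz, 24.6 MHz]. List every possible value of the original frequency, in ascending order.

11.6 MHz, 14.2 MHz, 20.2 MHz, 22.8 MHz

Frequencies that alias to 3 MHz are k·fs ± 3 MHz for integer k ≥ 0.
k=0: 3 MHz.
k=1: 5.6 MHz, 11.6 MHz.
k=2: 14.2 MHz, 20.2 MHz.
k=3: 22.8 MHz, 28.8 MHz.
k=4: 31.4 MHz, 37.4 MHz.
Within [9.8 MHz, 24.6 MHz]: 11.6 MHz, 14.2 MHz, 20.2 MHz, 22.8 MHz.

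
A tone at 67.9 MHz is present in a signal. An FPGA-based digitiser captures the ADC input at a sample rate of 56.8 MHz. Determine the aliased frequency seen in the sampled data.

67.9 MHz mod fs = 11.1 MHz.
11.1 MHz ≤ fs/2 = 28.4 MHz, appears at 11.1 MHz.

11.1 MHz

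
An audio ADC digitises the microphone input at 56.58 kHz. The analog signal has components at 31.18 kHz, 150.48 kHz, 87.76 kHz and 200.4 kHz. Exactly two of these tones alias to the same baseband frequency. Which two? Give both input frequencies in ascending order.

fs/2 = 28.29 kHz.
31.18 kHz > fs/2 = 28.29 kHz, folds to fs − 31.18 kHz = 25.4 kHz.
150.48 kHz mod fs = 37.32 kHz.
37.32 kHz > fs/2 = 28.29 kHz, folds to fs − 37.32 kHz = 19.26 kHz.
87.76 kHz mod fs = 31.18 kHz.
31.18 kHz > fs/2 = 28.29 kHz, folds to fs − 31.18 kHz = 25.4 kHz.
200.4 kHz mod fs = 30.66 kHz.
30.66 kHz > fs/2 = 28.29 kHz, folds to fs − 30.66 kHz = 25.92 kHz.
31.18 kHz and 87.76 kHz both map to 25.4 kHz.

31.18 kHz, 87.76 kHz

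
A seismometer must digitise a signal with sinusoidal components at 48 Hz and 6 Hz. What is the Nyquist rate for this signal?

96 Hz

Highest-frequency component: 48 Hz.
Nyquist rate = 2 × 48 Hz = 96 Hz.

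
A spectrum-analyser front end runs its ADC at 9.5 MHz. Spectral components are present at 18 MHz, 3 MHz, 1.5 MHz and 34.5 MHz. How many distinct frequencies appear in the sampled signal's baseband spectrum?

4

fs/2 = 4.75 MHz.
18 MHz mod fs = 8.5 MHz.
8.5 MHz > fs/2 = 4.75 MHz, folds to fs − 8.5 MHz = 1 MHz.
3 MHz ≤ fs/2 = 4.75 MHz, passes unchanged.
1.5 MHz ≤ fs/2 = 4.75 MHz, passes unchanged.
34.5 MHz mod fs = 6 MHz.
6 MHz > fs/2 = 4.75 MHz, folds to fs − 6 MHz = 3.5 MHz.
Distinct values: {1 MHz, 1.5 MHz, 3 MHz, 3.5 MHz} → 4.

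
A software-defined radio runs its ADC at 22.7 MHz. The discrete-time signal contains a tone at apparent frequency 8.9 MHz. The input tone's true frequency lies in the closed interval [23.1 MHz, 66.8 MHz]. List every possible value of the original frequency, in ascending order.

Frequencies that alias to 8.9 MHz are k·fs ± 8.9 MHz for integer k ≥ 0.
k=0: 8.9 MHz.
k=1: 13.8 MHz, 31.6 MHz.
k=2: 36.5 MHz, 54.3 MHz.
k=3: 59.2 MHz, 77 MHz.
k=4: 81.9 MHz, 99.7 MHz.
Within [23.1 MHz, 66.8 MHz]: 31.6 MHz, 36.5 MHz, 54.3 MHz, 59.2 MHz.

31.6 MHz, 36.5 MHz, 54.3 MHz, 59.2 MHz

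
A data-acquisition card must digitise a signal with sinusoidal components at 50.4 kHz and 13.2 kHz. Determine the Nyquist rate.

Highest-frequency component: 50.4 kHz.
Nyquist rate = 2 × 50.4 kHz = 100.8 kHz.

100.8 kHz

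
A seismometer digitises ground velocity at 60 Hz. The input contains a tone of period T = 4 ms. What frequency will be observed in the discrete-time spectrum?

T = 4 ms → f = 1/T = 250 Hz.
250 Hz mod fs = 10 Hz.
10 Hz ≤ fs/2 = 30 Hz, appears at 10 Hz.

10 Hz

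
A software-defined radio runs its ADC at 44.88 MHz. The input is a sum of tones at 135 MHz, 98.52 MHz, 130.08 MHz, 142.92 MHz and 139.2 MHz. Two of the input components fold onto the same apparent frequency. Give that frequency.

fs/2 = 22.44 MHz.
135 MHz mod fs = 0.36 MHz.
0.36 MHz ≤ fs/2 = 22.44 MHz, appears at 0.36 MHz.
98.52 MHz mod fs = 8.76 MHz.
8.76 MHz ≤ fs/2 = 22.44 MHz, appears at 8.76 MHz.
130.08 MHz mod fs = 40.32 MHz.
40.32 MHz > fs/2 = 22.44 MHz, folds to fs − 40.32 MHz = 4.56 MHz.
142.92 MHz mod fs = 8.28 MHz.
8.28 MHz ≤ fs/2 = 22.44 MHz, appears at 8.28 MHz.
139.2 MHz mod fs = 4.56 MHz.
4.56 MHz ≤ fs/2 = 22.44 MHz, appears at 4.56 MHz.
130.08 MHz and 139.2 MHz both map to 4.56 MHz.

4.56 MHz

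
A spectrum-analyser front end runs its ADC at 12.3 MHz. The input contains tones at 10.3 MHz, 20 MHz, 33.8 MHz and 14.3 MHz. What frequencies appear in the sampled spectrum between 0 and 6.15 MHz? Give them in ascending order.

fs/2 = 6.15 MHz.
10.3 MHz > fs/2 = 6.15 MHz, folds to fs − 10.3 MHz = 2 MHz.
20 MHz mod fs = 7.7 MHz.
7.7 MHz > fs/2 = 6.15 MHz, folds to fs − 7.7 MHz = 4.6 MHz.
33.8 MHz mod fs = 9.2 MHz.
9.2 MHz > fs/2 = 6.15 MHz, folds to fs − 9.2 MHz = 3.1 MHz.
14.3 MHz mod fs = 2 MHz.
2 MHz ≤ fs/2 = 6.15 MHz, appears at 2 MHz.
Distinct values: {2 MHz, 3.1 MHz, 4.6 MHz}.

2 MHz, 3.1 MHz, 4.6 MHz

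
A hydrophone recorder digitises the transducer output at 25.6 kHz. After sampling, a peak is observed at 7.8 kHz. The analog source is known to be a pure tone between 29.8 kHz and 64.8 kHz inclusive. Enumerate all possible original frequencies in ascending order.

Frequencies that alias to 7.8 kHz are k·fs ± 7.8 kHz for integer k ≥ 0.
k=0: 7.8 kHz.
k=1: 17.8 kHz, 33.4 kHz.
k=2: 43.4 kHz, 59 kHz.
k=3: 69 kHz, 84.6 kHz.
Within [29.8 kHz, 64.8 kHz]: 33.4 kHz, 43.4 kHz, 59 kHz.

33.4 kHz, 43.4 kHz, 59 kHz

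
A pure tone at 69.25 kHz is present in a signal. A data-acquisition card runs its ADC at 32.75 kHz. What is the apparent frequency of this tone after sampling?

69.25 kHz mod fs = 3.75 kHz.
3.75 kHz ≤ fs/2 = 16.375 kHz, appears at 3.75 kHz.

3.75 kHz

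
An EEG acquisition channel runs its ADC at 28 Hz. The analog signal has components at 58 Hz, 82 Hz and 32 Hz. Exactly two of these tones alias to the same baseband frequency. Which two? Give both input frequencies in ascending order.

58 Hz, 82 Hz

fs/2 = 14 Hz.
58 Hz mod fs = 2 Hz.
2 Hz ≤ fs/2 = 14 Hz, appears at 2 Hz.
82 Hz mod fs = 26 Hz.
26 Hz > fs/2 = 14 Hz, folds to fs − 26 Hz = 2 Hz.
32 Hz mod fs = 4 Hz.
4 Hz ≤ fs/2 = 14 Hz, appears at 4 Hz.
58 Hz and 82 Hz both map to 2 Hz.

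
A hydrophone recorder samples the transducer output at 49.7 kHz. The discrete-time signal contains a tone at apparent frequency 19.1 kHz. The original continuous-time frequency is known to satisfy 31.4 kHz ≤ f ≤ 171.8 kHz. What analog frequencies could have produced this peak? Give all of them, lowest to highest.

Frequencies that alias to 19.1 kHz are k·fs ± 19.1 kHz for integer k ≥ 0.
k=0: 19.1 kHz.
k=1: 30.6 kHz, 68.8 kHz.
k=2: 80.3 kHz, 118.5 kHz.
k=3: 130 kHz, 168.2 kHz.
k=4: 179.7 kHz, 217.9 kHz.
Within [31.4 kHz, 171.8 kHz]: 68.8 kHz, 80.3 kHz, 118.5 kHz, 130 kHz, 168.2 kHz.

68.8 kHz, 80.3 kHz, 118.5 kHz, 130 kHz, 168.2 kHz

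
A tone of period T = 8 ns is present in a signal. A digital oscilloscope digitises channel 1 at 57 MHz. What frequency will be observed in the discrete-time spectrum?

11 MHz

T = 8 ns → f = 1/T = 125 MHz.
125 MHz mod fs = 11 MHz.
11 MHz ≤ fs/2 = 28.5 MHz, appears at 11 MHz.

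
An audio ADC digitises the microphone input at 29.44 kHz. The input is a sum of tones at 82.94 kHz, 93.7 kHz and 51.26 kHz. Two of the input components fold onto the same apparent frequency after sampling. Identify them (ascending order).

fs/2 = 14.72 kHz.
82.94 kHz mod fs = 24.06 kHz.
24.06 kHz > fs/2 = 14.72 kHz, folds to fs − 24.06 kHz = 5.38 kHz.
93.7 kHz mod fs = 5.38 kHz.
5.38 kHz ≤ fs/2 = 14.72 kHz, appears at 5.38 kHz.
51.26 kHz mod fs = 21.82 kHz.
21.82 kHz > fs/2 = 14.72 kHz, folds to fs − 21.82 kHz = 7.62 kHz.
82.94 kHz and 93.7 kHz both map to 5.38 kHz.

82.94 kHz, 93.7 kHz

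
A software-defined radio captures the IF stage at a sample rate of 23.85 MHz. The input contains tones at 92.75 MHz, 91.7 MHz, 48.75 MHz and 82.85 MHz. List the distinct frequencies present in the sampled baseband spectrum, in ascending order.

1.05 MHz, 2.65 MHz, 3.7 MHz, 11.3 MHz

fs/2 = 11.925 MHz.
92.75 MHz mod fs = 21.2 MHz.
21.2 MHz > fs/2 = 11.925 MHz, folds to fs − 21.2 MHz = 2.65 MHz.
91.7 MHz mod fs = 20.15 MHz.
20.15 MHz > fs/2 = 11.925 MHz, folds to fs − 20.15 MHz = 3.7 MHz.
48.75 MHz mod fs = 1.05 MHz.
1.05 MHz ≤ fs/2 = 11.925 MHz, appears at 1.05 MHz.
82.85 MHz mod fs = 11.3 MHz.
11.3 MHz ≤ fs/2 = 11.925 MHz, appears at 11.3 MHz.
Distinct values: {1.05 MHz, 2.65 MHz, 3.7 MHz, 11.3 MHz}.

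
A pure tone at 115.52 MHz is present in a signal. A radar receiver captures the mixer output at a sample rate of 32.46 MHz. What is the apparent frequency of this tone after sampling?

14.32 MHz

115.52 MHz mod fs = 18.14 MHz.
18.14 MHz > fs/2 = 16.23 MHz, folds to fs − 18.14 MHz = 14.32 MHz.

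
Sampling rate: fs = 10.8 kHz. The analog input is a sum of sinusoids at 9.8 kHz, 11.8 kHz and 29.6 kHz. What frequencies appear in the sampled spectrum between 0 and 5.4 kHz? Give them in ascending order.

1 kHz, 2.8 kHz

fs/2 = 5.4 kHz.
9.8 kHz > fs/2 = 5.4 kHz, folds to fs − 9.8 kHz = 1 kHz.
11.8 kHz mod fs = 1 kHz.
1 kHz ≤ fs/2 = 5.4 kHz, appears at 1 kHz.
29.6 kHz mod fs = 8 kHz.
8 kHz > fs/2 = 5.4 kHz, folds to fs − 8 kHz = 2.8 kHz.
Distinct values: {1 kHz, 2.8 kHz}.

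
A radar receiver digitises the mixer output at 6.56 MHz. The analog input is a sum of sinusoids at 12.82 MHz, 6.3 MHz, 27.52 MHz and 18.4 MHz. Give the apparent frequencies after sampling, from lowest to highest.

0.26 MHz, 0.3 MHz, 1.28 MHz

fs/2 = 3.28 MHz.
12.82 MHz mod fs = 6.26 MHz.
6.26 MHz > fs/2 = 3.28 MHz, folds to fs − 6.26 MHz = 0.3 MHz.
6.3 MHz > fs/2 = 3.28 MHz, folds to fs − 6.3 MHz = 0.26 MHz.
27.52 MHz mod fs = 1.28 MHz.
1.28 MHz ≤ fs/2 = 3.28 MHz, appears at 1.28 MHz.
18.4 MHz mod fs = 5.28 MHz.
5.28 MHz > fs/2 = 3.28 MHz, folds to fs − 5.28 MHz = 1.28 MHz.
Distinct values: {0.26 MHz, 0.3 MHz, 1.28 MHz}.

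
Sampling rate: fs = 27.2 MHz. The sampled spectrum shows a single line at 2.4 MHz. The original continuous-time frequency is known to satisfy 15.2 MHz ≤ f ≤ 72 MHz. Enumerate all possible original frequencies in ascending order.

Frequencies that alias to 2.4 MHz are k·fs ± 2.4 MHz for integer k ≥ 0.
k=0: 2.4 MHz.
k=1: 24.8 MHz, 29.6 MHz.
k=2: 52 MHz, 56.8 MHz.
k=3: 79.2 MHz, 84 MHz.
Within [15.2 MHz, 72 MHz]: 24.8 MHz, 29.6 MHz, 52 MHz, 56.8 MHz.

24.8 MHz, 29.6 MHz, 52 MHz, 56.8 MHz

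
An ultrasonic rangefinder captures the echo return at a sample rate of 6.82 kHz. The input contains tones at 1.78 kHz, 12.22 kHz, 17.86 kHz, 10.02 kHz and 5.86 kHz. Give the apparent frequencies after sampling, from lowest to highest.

fs/2 = 3.41 kHz.
1.78 kHz ≤ fs/2 = 3.41 kHz, passes unchanged.
12.22 kHz mod fs = 5.4 kHz.
5.4 kHz > fs/2 = 3.41 kHz, folds to fs − 5.4 kHz = 1.42 kHz.
17.86 kHz mod fs = 4.22 kHz.
4.22 kHz > fs/2 = 3.41 kHz, folds to fs − 4.22 kHz = 2.6 kHz.
10.02 kHz mod fs = 3.2 kHz.
3.2 kHz ≤ fs/2 = 3.41 kHz, appears at 3.2 kHz.
5.86 kHz > fs/2 = 3.41 kHz, folds to fs − 5.86 kHz = 0.96 kHz.
Distinct values: {0.96 kHz, 1.42 kHz, 1.78 kHz, 2.6 kHz, 3.2 kHz}.

0.96 kHz, 1.42 kHz, 1.78 kHz, 2.6 kHz, 3.2 kHz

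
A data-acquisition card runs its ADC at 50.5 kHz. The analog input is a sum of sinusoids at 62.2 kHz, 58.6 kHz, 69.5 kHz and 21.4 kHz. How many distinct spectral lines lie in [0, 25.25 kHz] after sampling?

4

fs/2 = 25.25 kHz.
62.2 kHz mod fs = 11.7 kHz.
11.7 kHz ≤ fs/2 = 25.25 kHz, appears at 11.7 kHz.
58.6 kHz mod fs = 8.1 kHz.
8.1 kHz ≤ fs/2 = 25.25 kHz, appears at 8.1 kHz.
69.5 kHz mod fs = 19 kHz.
19 kHz ≤ fs/2 = 25.25 kHz, appears at 19 kHz.
21.4 kHz ≤ fs/2 = 25.25 kHz, passes unchanged.
Distinct values: {8.1 kHz, 11.7 kHz, 19 kHz, 21.4 kHz} → 4.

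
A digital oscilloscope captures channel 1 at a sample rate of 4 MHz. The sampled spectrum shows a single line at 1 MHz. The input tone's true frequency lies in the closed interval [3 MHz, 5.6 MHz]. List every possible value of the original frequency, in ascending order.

Frequencies that alias to 1 MHz are k·fs ± 1 MHz for integer k ≥ 0.
k=0: 1 MHz.
k=1: 3 MHz, 5 MHz.
k=2: 7 MHz, 9 MHz.
Within [3 MHz, 5.6 MHz]: 3 MHz, 5 MHz.

3 MHz, 5 MHz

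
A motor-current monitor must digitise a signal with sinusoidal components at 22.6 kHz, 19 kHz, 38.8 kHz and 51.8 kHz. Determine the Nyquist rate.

103.6 kHz

Highest-frequency component: 51.8 kHz.
Nyquist rate = 2 × 51.8 kHz = 103.6 kHz.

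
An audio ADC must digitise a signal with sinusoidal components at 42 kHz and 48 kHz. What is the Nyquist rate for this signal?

96 kHz

Highest-frequency component: 48 kHz.
Nyquist rate = 2 × 48 kHz = 96 kHz.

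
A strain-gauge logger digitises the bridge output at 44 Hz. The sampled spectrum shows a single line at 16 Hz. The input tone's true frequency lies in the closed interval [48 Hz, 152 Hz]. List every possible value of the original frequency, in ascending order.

60 Hz, 72 Hz, 104 Hz, 116 Hz, 148 Hz

Frequencies that alias to 16 Hz are k·fs ± 16 Hz for integer k ≥ 0.
k=0: 16 Hz.
k=1: 28 Hz, 60 Hz.
k=2: 72 Hz, 104 Hz.
k=3: 116 Hz, 148 Hz.
k=4: 160 Hz, 192 Hz.
Within [48 Hz, 152 Hz]: 60 Hz, 72 Hz, 104 Hz, 116 Hz, 148 Hz.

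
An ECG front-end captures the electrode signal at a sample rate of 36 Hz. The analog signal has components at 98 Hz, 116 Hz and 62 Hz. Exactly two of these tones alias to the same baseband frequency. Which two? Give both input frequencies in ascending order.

62 Hz, 98 Hz

fs/2 = 18 Hz.
98 Hz mod fs = 26 Hz.
26 Hz > fs/2 = 18 Hz, folds to fs − 26 Hz = 10 Hz.
116 Hz mod fs = 8 Hz.
8 Hz ≤ fs/2 = 18 Hz, appears at 8 Hz.
62 Hz mod fs = 26 Hz.
26 Hz > fs/2 = 18 Hz, folds to fs − 26 Hz = 10 Hz.
62 Hz and 98 Hz both map to 10 Hz.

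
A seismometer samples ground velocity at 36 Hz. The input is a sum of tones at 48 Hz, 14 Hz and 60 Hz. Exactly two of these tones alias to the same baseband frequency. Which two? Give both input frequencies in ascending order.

fs/2 = 18 Hz.
48 Hz mod fs = 12 Hz.
12 Hz ≤ fs/2 = 18 Hz, appears at 12 Hz.
14 Hz ≤ fs/2 = 18 Hz, passes unchanged.
60 Hz mod fs = 24 Hz.
24 Hz > fs/2 = 18 Hz, folds to fs − 24 Hz = 12 Hz.
48 Hz and 60 Hz both map to 12 Hz.

48 Hz, 60 Hz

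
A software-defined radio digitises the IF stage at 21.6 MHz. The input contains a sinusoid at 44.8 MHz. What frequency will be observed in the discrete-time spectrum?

1.6 MHz

44.8 MHz mod fs = 1.6 MHz.
1.6 MHz ≤ fs/2 = 10.8 MHz, appears at 1.6 MHz.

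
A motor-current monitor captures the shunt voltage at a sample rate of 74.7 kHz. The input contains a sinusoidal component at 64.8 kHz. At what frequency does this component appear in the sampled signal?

9.9 kHz

64.8 kHz > fs/2 = 37.35 kHz, folds to fs − 64.8 kHz = 9.9 kHz.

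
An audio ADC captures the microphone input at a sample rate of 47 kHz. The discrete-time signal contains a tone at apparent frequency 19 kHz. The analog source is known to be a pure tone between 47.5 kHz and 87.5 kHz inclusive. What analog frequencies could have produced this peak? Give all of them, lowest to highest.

66 kHz, 75 kHz

Frequencies that alias to 19 kHz are k·fs ± 19 kHz for integer k ≥ 0.
k=0: 19 kHz.
k=1: 28 kHz, 66 kHz.
k=2: 75 kHz, 113 kHz.
k=3: 122 kHz, 160 kHz.
Within [47.5 kHz, 87.5 kHz]: 66 kHz, 75 kHz.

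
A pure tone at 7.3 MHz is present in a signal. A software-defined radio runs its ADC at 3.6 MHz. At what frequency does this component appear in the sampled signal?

0.1 MHz

7.3 MHz mod fs = 0.1 MHz.
0.1 MHz ≤ fs/2 = 1.8 MHz, appears at 0.1 MHz.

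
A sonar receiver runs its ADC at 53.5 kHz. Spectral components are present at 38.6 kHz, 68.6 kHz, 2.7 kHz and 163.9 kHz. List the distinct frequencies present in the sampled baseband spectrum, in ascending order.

fs/2 = 26.75 kHz.
38.6 kHz > fs/2 = 26.75 kHz, folds to fs − 38.6 kHz = 14.9 kHz.
68.6 kHz mod fs = 15.1 kHz.
15.1 kHz ≤ fs/2 = 26.75 kHz, appears at 15.1 kHz.
2.7 kHz ≤ fs/2 = 26.75 kHz, passes unchanged.
163.9 kHz mod fs = 3.4 kHz.
3.4 kHz ≤ fs/2 = 26.75 kHz, appears at 3.4 kHz.
Distinct values: {2.7 kHz, 3.4 kHz, 14.9 kHz, 15.1 kHz}.

2.7 kHz, 3.4 kHz, 14.9 kHz, 15.1 kHz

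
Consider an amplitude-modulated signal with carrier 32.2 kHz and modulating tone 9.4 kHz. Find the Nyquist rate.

AM sidebands sit at fc ± fm = 22.8 kHz and 41.6 kHz.
Highest-frequency component: 41.6 kHz.
Nyquist rate = 2 × 41.6 kHz = 83.2 kHz.

83.2 kHz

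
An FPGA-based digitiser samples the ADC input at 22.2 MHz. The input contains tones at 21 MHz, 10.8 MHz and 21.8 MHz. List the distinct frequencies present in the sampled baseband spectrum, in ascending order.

0.4 MHz, 1.2 MHz, 10.8 MHz

fs/2 = 11.1 MHz.
21 MHz > fs/2 = 11.1 MHz, folds to fs − 21 MHz = 1.2 MHz.
10.8 MHz ≤ fs/2 = 11.1 MHz, passes unchanged.
21.8 MHz > fs/2 = 11.1 MHz, folds to fs − 21.8 MHz = 0.4 MHz.
Distinct values: {0.4 MHz, 1.2 MHz, 10.8 MHz}.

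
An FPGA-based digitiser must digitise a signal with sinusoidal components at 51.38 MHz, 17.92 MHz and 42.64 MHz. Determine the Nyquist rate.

Highest-frequency component: 51.38 MHz.
Nyquist rate = 2 × 51.38 MHz = 102.76 MHz.

102.76 MHz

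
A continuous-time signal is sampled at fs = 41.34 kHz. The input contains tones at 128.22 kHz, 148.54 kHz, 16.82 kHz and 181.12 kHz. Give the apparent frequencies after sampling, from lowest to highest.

fs/2 = 20.67 kHz.
128.22 kHz mod fs = 4.2 kHz.
4.2 kHz ≤ fs/2 = 20.67 kHz, appears at 4.2 kHz.
148.54 kHz mod fs = 24.52 kHz.
24.52 kHz > fs/2 = 20.67 kHz, folds to fs − 24.52 kHz = 16.82 kHz.
16.82 kHz ≤ fs/2 = 20.67 kHz, passes unchanged.
181.12 kHz mod fs = 15.76 kHz.
15.76 kHz ≤ fs/2 = 20.67 kHz, appears at 15.76 kHz.
Distinct values: {4.2 kHz, 15.76 kHz, 16.82 kHz}.

4.2 kHz, 15.76 kHz, 16.82 kHz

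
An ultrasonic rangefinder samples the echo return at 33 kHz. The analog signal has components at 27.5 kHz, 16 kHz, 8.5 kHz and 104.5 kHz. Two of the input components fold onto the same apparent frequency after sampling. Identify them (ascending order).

fs/2 = 16.5 kHz.
27.5 kHz > fs/2 = 16.5 kHz, folds to fs − 27.5 kHz = 5.5 kHz.
16 kHz ≤ fs/2 = 16.5 kHz, passes unchanged.
8.5 kHz ≤ fs/2 = 16.5 kHz, passes unchanged.
104.5 kHz mod fs = 5.5 kHz.
5.5 kHz ≤ fs/2 = 16.5 kHz, appears at 5.5 kHz.
27.5 kHz and 104.5 kHz both map to 5.5 kHz.

27.5 kHz, 104.5 kHz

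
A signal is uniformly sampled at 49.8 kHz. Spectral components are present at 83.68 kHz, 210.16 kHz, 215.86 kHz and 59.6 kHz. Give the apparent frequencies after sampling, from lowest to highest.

9.8 kHz, 10.96 kHz, 15.92 kHz, 16.66 kHz

fs/2 = 24.9 kHz.
83.68 kHz mod fs = 33.88 kHz.
33.88 kHz > fs/2 = 24.9 kHz, folds to fs − 33.88 kHz = 15.92 kHz.
210.16 kHz mod fs = 10.96 kHz.
10.96 kHz ≤ fs/2 = 24.9 kHz, appears at 10.96 kHz.
215.86 kHz mod fs = 16.66 kHz.
16.66 kHz ≤ fs/2 = 24.9 kHz, appears at 16.66 kHz.
59.6 kHz mod fs = 9.8 kHz.
9.8 kHz ≤ fs/2 = 24.9 kHz, appears at 9.8 kHz.
Distinct values: {9.8 kHz, 10.96 kHz, 15.92 kHz, 16.66 kHz}.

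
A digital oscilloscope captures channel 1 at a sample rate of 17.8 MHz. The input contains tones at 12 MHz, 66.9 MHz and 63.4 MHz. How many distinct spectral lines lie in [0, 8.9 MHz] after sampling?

3

fs/2 = 8.9 MHz.
12 MHz > fs/2 = 8.9 MHz, folds to fs − 12 MHz = 5.8 MHz.
66.9 MHz mod fs = 13.5 MHz.
13.5 MHz > fs/2 = 8.9 MHz, folds to fs − 13.5 MHz = 4.3 MHz.
63.4 MHz mod fs = 10 MHz.
10 MHz > fs/2 = 8.9 MHz, folds to fs − 10 MHz = 7.8 MHz.
Distinct values: {4.3 MHz, 5.8 MHz, 7.8 MHz} → 3.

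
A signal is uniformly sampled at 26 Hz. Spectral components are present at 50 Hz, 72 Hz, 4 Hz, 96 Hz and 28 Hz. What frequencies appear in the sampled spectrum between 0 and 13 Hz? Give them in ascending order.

2 Hz, 4 Hz, 6 Hz, 8 Hz

fs/2 = 13 Hz.
50 Hz mod fs = 24 Hz.
24 Hz > fs/2 = 13 Hz, folds to fs − 24 Hz = 2 Hz.
72 Hz mod fs = 20 Hz.
20 Hz > fs/2 = 13 Hz, folds to fs − 20 Hz = 6 Hz.
4 Hz ≤ fs/2 = 13 Hz, passes unchanged.
96 Hz mod fs = 18 Hz.
18 Hz > fs/2 = 13 Hz, folds to fs − 18 Hz = 8 Hz.
28 Hz mod fs = 2 Hz.
2 Hz ≤ fs/2 = 13 Hz, appears at 2 Hz.
Distinct values: {2 Hz, 4 Hz, 6 Hz, 8 Hz}.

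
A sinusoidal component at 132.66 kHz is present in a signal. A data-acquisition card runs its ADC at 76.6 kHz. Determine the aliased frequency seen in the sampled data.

132.66 kHz mod fs = 56.06 kHz.
56.06 kHz > fs/2 = 38.3 kHz, folds to fs − 56.06 kHz = 20.54 kHz.

20.54 kHz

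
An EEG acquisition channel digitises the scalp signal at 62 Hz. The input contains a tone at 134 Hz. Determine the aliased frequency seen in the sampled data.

10 Hz

134 Hz mod fs = 10 Hz.
10 Hz ≤ fs/2 = 31 Hz, appears at 10 Hz.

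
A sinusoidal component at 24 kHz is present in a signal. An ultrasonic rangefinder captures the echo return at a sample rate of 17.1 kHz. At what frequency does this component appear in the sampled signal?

24 kHz mod fs = 6.9 kHz.
6.9 kHz ≤ fs/2 = 8.55 kHz, appears at 6.9 kHz.

6.9 kHz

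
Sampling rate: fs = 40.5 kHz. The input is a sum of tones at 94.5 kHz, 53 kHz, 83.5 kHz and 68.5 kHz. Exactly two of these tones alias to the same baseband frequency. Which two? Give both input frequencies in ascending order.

53 kHz, 68.5 kHz

fs/2 = 20.25 kHz.
94.5 kHz mod fs = 13.5 kHz.
13.5 kHz ≤ fs/2 = 20.25 kHz, appears at 13.5 kHz.
53 kHz mod fs = 12.5 kHz.
12.5 kHz ≤ fs/2 = 20.25 kHz, appears at 12.5 kHz.
83.5 kHz mod fs = 2.5 kHz.
2.5 kHz ≤ fs/2 = 20.25 kHz, appears at 2.5 kHz.
68.5 kHz mod fs = 28 kHz.
28 kHz > fs/2 = 20.25 kHz, folds to fs − 28 kHz = 12.5 kHz.
53 kHz and 68.5 kHz both map to 12.5 kHz.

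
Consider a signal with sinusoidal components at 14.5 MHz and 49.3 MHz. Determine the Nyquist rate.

98.6 MHz

Highest-frequency component: 49.3 MHz.
Nyquist rate = 2 × 49.3 MHz = 98.6 MHz.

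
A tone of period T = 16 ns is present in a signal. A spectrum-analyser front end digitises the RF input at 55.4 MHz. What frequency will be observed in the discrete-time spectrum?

T = 16 ns → f = 1/T = 62.5 MHz.
62.5 MHz mod fs = 7.1 MHz.
7.1 MHz ≤ fs/2 = 27.7 MHz, appears at 7.1 MHz.

7.1 MHz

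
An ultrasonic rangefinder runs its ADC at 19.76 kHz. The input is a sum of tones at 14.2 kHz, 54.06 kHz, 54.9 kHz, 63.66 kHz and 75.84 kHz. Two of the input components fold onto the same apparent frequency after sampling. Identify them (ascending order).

54.9 kHz, 63.66 kHz

fs/2 = 9.88 kHz.
14.2 kHz > fs/2 = 9.88 kHz, folds to fs − 14.2 kHz = 5.56 kHz.
54.06 kHz mod fs = 14.54 kHz.
14.54 kHz > fs/2 = 9.88 kHz, folds to fs − 14.54 kHz = 5.22 kHz.
54.9 kHz mod fs = 15.38 kHz.
15.38 kHz > fs/2 = 9.88 kHz, folds to fs − 15.38 kHz = 4.38 kHz.
63.66 kHz mod fs = 4.38 kHz.
4.38 kHz ≤ fs/2 = 9.88 kHz, appears at 4.38 kHz.
75.84 kHz mod fs = 16.56 kHz.
16.56 kHz > fs/2 = 9.88 kHz, folds to fs − 16.56 kHz = 3.2 kHz.
54.9 kHz and 63.66 kHz both map to 4.38 kHz.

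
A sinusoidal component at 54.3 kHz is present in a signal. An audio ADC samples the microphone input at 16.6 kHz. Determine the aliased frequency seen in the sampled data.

54.3 kHz mod fs = 4.5 kHz.
4.5 kHz ≤ fs/2 = 8.3 kHz, appears at 4.5 kHz.

4.5 kHz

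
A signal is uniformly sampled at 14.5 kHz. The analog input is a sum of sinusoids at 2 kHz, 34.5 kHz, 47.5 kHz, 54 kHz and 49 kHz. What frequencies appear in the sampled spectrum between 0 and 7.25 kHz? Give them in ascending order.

fs/2 = 7.25 kHz.
2 kHz ≤ fs/2 = 7.25 kHz, passes unchanged.
34.5 kHz mod fs = 5.5 kHz.
5.5 kHz ≤ fs/2 = 7.25 kHz, appears at 5.5 kHz.
47.5 kHz mod fs = 4 kHz.
4 kHz ≤ fs/2 = 7.25 kHz, appears at 4 kHz.
54 kHz mod fs = 10.5 kHz.
10.5 kHz > fs/2 = 7.25 kHz, folds to fs − 10.5 kHz = 4 kHz.
49 kHz mod fs = 5.5 kHz.
5.5 kHz ≤ fs/2 = 7.25 kHz, appears at 5.5 kHz.
Distinct values: {2 kHz, 4 kHz, 5.5 kHz}.

2 kHz, 4 kHz, 5.5 kHz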